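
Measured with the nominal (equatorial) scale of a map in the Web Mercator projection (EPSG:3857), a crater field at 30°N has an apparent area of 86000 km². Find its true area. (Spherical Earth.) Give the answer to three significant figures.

64500 km²

Mercator is conformal, so the point scale is isotropic: h = k = sec φ = 1/cos φ.
Areal scale = k² = sec²φ = 1/cos²(30°) = 1/0.8660² = 1.333.
True area = apparent / (areal scale) = 86000 / 1.333 ≈ 64500 km².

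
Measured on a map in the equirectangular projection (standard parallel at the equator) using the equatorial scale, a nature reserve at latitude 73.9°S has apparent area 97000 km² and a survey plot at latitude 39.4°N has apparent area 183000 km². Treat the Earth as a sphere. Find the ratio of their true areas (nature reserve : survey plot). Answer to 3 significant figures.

On the plate carrée, areal scale = h·k = 1 × sec φ, so true area = apparent × cos φ.
True area of nature reserve: 97000 × cos(73.9°) = 97000 × 0.2773 = 26900 km².
True area of survey plot: 183000 × cos(39.4°) = 183000 × 0.7727 = 141400 km².
Ratio = 26900 / 141400 ≈ 0.190.

0.190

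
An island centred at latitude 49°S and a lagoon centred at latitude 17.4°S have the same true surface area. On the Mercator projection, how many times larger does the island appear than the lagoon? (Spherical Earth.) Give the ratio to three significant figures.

2.12

Mercator is conformal with k = sec φ, so areal scale = k² = sec²φ.
At 49°: sec²(49°) = 1/0.6561² = 2.323.
At 17.4°: sec²(17.4°) = 1/0.9542² = 1.098.
Ratio = 2.323/1.098 = cos²(17.4°)/cos²(49°) ≈ 2.12.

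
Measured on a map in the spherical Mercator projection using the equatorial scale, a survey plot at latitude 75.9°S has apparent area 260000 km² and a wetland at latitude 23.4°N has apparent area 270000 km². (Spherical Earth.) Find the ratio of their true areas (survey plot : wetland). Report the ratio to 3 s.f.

Since Mercator area scale is 1/cos²φ, the true area equals the apparent area multiplied by cos²φ.
True area of survey plot: 260000 × cos²(75.9°) = 260000 × 0.05935 = 15430 km².
True area of wetland: 270000 × cos²(23.4°) = 270000 × 0.8423 = 227400 km².
Ratio = 15430 / 227400 ≈ 0.0679.

0.0679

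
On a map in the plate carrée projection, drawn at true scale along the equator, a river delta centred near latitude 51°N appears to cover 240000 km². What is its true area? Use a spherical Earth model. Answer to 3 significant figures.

151000 km²

Plate carrée maps x = Rλ, y = Rφ. The meridian scale is h = 1 and the parallel scale is k = 1/cos φ = sec φ.
Areal scale = h·k = 1 × sec φ; at 51°, h = 1.000, k = 1.589, so h·k = 1.589.
True area = apparent / (areal scale) = 240000 / 1.589 ≈ 151000 km².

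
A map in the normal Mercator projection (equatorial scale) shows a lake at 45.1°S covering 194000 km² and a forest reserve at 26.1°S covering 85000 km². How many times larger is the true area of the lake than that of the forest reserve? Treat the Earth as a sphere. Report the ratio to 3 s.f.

1.41

Since Mercator area scale is 1/cos²φ, the true area equals the apparent area multiplied by cos²φ.
True area of lake: 194000 × cos²(45.1°) = 194000 × 0.4983 = 96660 km².
True area of forest reserve: 85000 × cos²(26.1°) = 85000 × 0.8065 = 68550 km².
Ratio = 96660 / 68550 ≈ 1.41.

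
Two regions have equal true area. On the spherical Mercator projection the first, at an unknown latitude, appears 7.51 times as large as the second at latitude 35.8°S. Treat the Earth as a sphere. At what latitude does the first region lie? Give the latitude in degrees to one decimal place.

72.8°

Mercator areal scale is sec²φ, so apparent-area ratio = sec²φ₁ / sec²φ₂ = cos²φ₂ / cos²φ₁.
cos²φ₂ / cos²φ₁ = 7.51  ⇒  cos φ₁ = cos 35.8° / √7.51 = 0.8111/2.740 = 0.2960.
φ₁ = arccos(0.2960) ≈ 72.8°.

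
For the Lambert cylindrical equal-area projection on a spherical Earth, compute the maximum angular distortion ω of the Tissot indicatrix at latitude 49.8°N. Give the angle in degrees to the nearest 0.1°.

48.6°

The Lambert cylindrical equal-area projection is the cylindrical equal-area projection with its standard parallel at the equator (φ₀ = 0). A cylindrical equal-area projection with standard parallel φ₀ has meridian scale h = cos φ / cos φ₀ and parallel scale k = cos φ₀ / cos φ (so areas are preserved, h·k = 1).
At 49.8°: h = 0.6455, k = 1.549; principal scales a = 1.549, b = 0.6455.
sin(ω/2) = (a − b)/(a + b) = 0.9038/2.195 = 0.4118, so ω = 2 arcsin(0.4118) ≈ 48.6°.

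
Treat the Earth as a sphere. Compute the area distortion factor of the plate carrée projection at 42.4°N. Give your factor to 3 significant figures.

1.35

For the equirectangular projection with φ₀ = 0 (plate carrée), h = 1 along meridians and k = sec φ along parallels.
Areal scale = h·k = 1 × sec φ; at 42.4°, h = 1.000, k = 1.354, so h·k = 1.354.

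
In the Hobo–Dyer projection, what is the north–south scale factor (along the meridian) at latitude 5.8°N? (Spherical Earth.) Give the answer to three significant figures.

The Hobo–Dyer projection is cylindrical equal-area with φ₀ = 37.5°. Cylindrical equal-area (φ₀ = 37.5°): h = cos φ / cos 37.5° along meridians, k = cos 37.5° / cos φ along parallels; h·k = 1.
h = cos 5.8° / cos 37.5° = 0.9949/0.7934 = 1.254.

1.25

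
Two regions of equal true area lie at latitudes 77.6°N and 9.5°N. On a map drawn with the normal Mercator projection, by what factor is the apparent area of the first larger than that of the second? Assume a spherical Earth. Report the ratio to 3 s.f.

Mercator is conformal with k = sec φ, so areal scale = k² = sec²φ.
At 77.6°: sec²(77.6°) = 1/0.2147² = 21.69.
At 9.5°: sec²(9.5°) = 1/0.9863² = 1.028.
Ratio = 21.69/1.028 = cos²(9.5°)/cos²(77.6°) ≈ 21.1.

21.1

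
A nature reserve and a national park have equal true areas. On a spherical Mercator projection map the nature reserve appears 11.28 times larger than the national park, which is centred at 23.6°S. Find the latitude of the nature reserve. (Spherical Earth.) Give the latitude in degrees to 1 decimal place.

74.2°

For equal true areas on Mercator, apparent areas scale as sec²φ, so the ratio is cos²φ₂ / cos²φ₁.
cos²φ₂ / cos²φ₁ = 11.28  ⇒  cos φ₁ = cos 23.6° / √11.28 = 0.9164/3.359 = 0.2728.
φ₁ = arccos(0.2728) ≈ 74.2°.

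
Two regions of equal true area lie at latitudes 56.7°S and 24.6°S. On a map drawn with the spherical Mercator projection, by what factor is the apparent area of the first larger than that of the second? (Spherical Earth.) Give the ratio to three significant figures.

Mercator is conformal with k = sec φ, so areal scale = k² = sec²φ.
At 56.7°: sec²(56.7°) = 1/0.5490² = 3.318.
At 24.6°: sec²(24.6°) = 1/0.9092² = 1.210.
Ratio = 3.318/1.210 = cos²(24.6°)/cos²(56.7°) ≈ 2.74.

2.74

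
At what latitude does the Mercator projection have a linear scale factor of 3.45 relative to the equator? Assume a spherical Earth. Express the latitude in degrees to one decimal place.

Mercator scale is k = sec φ = 1/cos φ.
1/cos φ = 3.45  ⇒  cos φ = 0.2899  ⇒  φ = arccos(0.2899) ≈ 73.2°.

73.2°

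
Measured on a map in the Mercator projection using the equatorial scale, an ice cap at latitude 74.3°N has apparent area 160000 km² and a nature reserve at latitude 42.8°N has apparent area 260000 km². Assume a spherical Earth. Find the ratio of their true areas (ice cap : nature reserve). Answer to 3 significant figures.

0.0837

Since Mercator area scale is 1/cos²φ, the true area equals the apparent area multiplied by cos²φ.
True area of ice cap: 160000 × cos²(74.3°) = 160000 × 0.07322 = 11720 km².
True area of nature reserve: 260000 × cos²(42.8°) = 260000 × 0.5384 = 140000 km².
Ratio = 11720 / 140000 ≈ 0.0837.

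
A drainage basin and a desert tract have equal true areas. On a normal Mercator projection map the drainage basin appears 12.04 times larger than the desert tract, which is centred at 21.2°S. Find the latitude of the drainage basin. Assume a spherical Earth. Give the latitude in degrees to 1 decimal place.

74.4°

Mercator areal scale is sec²φ, so apparent-area ratio = sec²φ₁ / sec²φ₂ = cos²φ₂ / cos²φ₁.
cos²φ₂ / cos²φ₁ = 12.04  ⇒  cos φ₁ = cos 21.2° / √12.04 = 0.9323/3.470 = 0.2687.
φ₁ = arccos(0.2687) ≈ 74.4°.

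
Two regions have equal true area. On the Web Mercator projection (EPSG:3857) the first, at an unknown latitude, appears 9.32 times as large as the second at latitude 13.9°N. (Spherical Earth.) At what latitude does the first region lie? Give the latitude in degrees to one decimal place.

71.5°

On Mercator, (apparent₁)/(apparent₂) = sec²φ₁ / sec²φ₂ when true areas are equal.
cos²φ₂ / cos²φ₁ = 9.32  ⇒  cos φ₁ = cos 13.9° / √9.32 = 0.9707/3.053 = 0.3180.
φ₁ = arccos(0.3180) ≈ 71.5°.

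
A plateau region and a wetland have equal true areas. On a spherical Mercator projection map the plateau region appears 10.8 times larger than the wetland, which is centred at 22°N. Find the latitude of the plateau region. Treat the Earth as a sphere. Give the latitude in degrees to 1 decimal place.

73.6°

On Mercator, (apparent₁)/(apparent₂) = sec²φ₁ / sec²φ₂ when true areas are equal.
cos²φ₂ / cos²φ₁ = 10.8  ⇒  cos φ₁ = cos 22° / √10.8 = 0.9272/3.286 = 0.2821.
φ₁ = arccos(0.2821) ≈ 73.6°.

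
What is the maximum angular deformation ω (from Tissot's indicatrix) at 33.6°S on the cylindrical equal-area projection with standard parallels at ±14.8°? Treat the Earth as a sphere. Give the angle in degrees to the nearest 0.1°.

For cylindrical equal-area with standard parallel φ₀, h = cos φ / cos φ₀ and k = cos φ₀ / cos φ, so h·k = 1.
At 33.6°: h = 0.8615, k = 1.161; principal scales a = 1.161, b = 0.8615.
sin(ω/2) = (a − b)/(a + b) = 0.2993/2.022 = 0.1480, so ω = 2 arcsin(0.1480) ≈ 17.0°.

17.0°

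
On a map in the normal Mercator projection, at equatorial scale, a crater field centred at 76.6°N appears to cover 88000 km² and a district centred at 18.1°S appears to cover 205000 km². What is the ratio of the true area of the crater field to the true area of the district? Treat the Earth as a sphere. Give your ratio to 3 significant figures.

0.0255

Since Mercator area scale is 1/cos²φ, the true area equals the apparent area multiplied by cos²φ.
True area of crater field: 88000 × cos²(76.6°) = 88000 × 0.05371 = 4726 km².
True area of district: 205000 × cos²(18.1°) = 205000 × 0.9035 = 185200 km².
Ratio = 4726 / 185200 ≈ 0.0255.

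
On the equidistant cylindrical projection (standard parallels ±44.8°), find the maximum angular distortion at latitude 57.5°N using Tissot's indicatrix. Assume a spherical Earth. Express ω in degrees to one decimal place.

In the equirectangular projection with standard parallel φ₀ = 44.8° (x = Rλ cos φ₀, y = Rφ), meridians are true-scale (h = 1) and the parallel scale is k = cos φ₀ / cos φ.
At 57.5°: h = 1.000, k = 1.321; principal scales a = 1.321, b = 1.000.
sin(ω/2) = (a − b)/(a + b) = 0.3206/2.321 = 0.1382, so ω = 2 arcsin(0.1382) ≈ 15.9°.

15.9°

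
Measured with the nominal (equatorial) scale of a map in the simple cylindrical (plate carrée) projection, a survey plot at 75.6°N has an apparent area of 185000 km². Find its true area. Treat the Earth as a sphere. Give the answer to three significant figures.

46000 km²

Plate carrée maps x = Rλ, y = Rφ. The meridian scale is h = 1 and the parallel scale is k = 1/cos φ = sec φ.
Areal scale = h·k = 1 × sec φ; at 75.6°, h = 1.000, k = 4.021, so h·k = 4.021.
True area = apparent / (areal scale) = 185000 / 4.021 ≈ 46000 km².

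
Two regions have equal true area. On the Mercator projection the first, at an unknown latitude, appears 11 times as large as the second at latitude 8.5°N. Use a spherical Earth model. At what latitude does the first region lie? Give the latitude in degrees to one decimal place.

Mercator areal scale is sec²φ, so apparent-area ratio = sec²φ₁ / sec²φ₂ = cos²φ₂ / cos²φ₁.
cos²φ₂ / cos²φ₁ = 11  ⇒  cos φ₁ = cos 8.5° / √11 = 0.9890/3.317 = 0.2982.
φ₁ = arccos(0.2982) ≈ 72.7°.

72.7°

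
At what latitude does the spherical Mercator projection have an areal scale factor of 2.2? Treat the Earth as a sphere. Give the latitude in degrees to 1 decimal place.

47.6°

Mercator areal scale is sec²φ.
sec²φ = 2.2  ⇒  cos²φ = 0.4545  ⇒  cos φ = 0.6742.
φ = arccos(0.6742) ≈ 47.6°.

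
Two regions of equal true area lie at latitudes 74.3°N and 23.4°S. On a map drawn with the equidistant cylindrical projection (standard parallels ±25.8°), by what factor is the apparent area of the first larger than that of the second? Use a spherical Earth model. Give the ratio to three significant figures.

With standard parallel φ₀ = 25.8°, the equirectangular projection gives x = Rλ cos φ₀, y = Rφ, so h = 1 and k = cos 25.8° / cos φ.
Areal scale at 74.3°: h·k = 1.000 × 3.327 = 3.327.
Areal scale at 23.4°: h·k = 1.000 × 0.9810 = 0.9810.
Ratio = 3.327/0.9810 ≈ 3.39.

3.39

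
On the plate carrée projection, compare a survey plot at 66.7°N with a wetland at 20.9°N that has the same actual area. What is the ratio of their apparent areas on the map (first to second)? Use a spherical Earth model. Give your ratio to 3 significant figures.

2.36

Plate carrée maps x = Rλ, y = Rφ. The meridian scale is h = 1 and the parallel scale is k = 1/cos φ = sec φ.
Areal scale at 66.7°: h·k = 1.000 × 2.528 = 2.528.
Areal scale at 20.9°: h·k = 1.000 × 1.070 = 1.070.
Ratio = 2.528/1.070 ≈ 2.36.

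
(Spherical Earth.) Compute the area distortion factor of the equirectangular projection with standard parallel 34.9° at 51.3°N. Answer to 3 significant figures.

1.31

In the equirectangular projection with standard parallel φ₀ = 34.9° (x = Rλ cos φ₀, y = Rφ), meridians are true-scale (h = 1) and the parallel scale is k = cos φ₀ / cos φ.
Areal scale = h·k = 1 × cos φ₀ / cos φ; at 51.3°, h = 1.000, k = 1.312, so h·k = 1.312.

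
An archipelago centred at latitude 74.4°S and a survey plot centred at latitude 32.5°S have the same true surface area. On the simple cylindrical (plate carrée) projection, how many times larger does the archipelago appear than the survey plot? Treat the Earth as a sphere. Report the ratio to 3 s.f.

3.14

Plate carrée maps x = Rλ, y = Rφ. The meridian scale is h = 1 and the parallel scale is k = 1/cos φ = sec φ.
Areal scale at 74.4°: h·k = 1.000 × 3.719 = 3.719.
Areal scale at 32.5°: h·k = 1.000 × 1.186 = 1.186.
Ratio = 3.719/1.186 ≈ 3.14.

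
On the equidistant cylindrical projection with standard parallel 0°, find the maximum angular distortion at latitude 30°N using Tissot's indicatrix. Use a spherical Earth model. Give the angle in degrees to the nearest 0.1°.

8.2°

In the plate carrée (x = Rλ, y = Rφ), meridians are true-scale (h = 1) and parallels are stretched by k = sec φ.
At 30°: h = 1.000, k = 1.155; principal scales a = 1.155, b = 1.000.
sin(ω/2) = (a − b)/(a + b) = 0.1547/2.155 = 0.07180, so ω = 2 arcsin(0.07180) ≈ 8.2°.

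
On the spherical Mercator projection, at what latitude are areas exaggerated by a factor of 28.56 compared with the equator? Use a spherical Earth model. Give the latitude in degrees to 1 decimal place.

79.2°

Mercator areal scale is sec²φ.
sec²φ = 28.56  ⇒  cos²φ = 0.03501  ⇒  cos φ = 0.1871.
φ = arccos(0.1871) ≈ 79.2°.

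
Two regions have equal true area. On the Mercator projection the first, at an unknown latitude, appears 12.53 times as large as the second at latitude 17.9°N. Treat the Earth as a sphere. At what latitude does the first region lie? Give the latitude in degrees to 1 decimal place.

For equal true areas on Mercator, apparent areas scale as sec²φ, so the ratio is cos²φ₂ / cos²φ₁.
cos²φ₂ / cos²φ₁ = 12.53  ⇒  cos φ₁ = cos 17.9° / √12.53 = 0.9516/3.540 = 0.2688.
φ₁ = arccos(0.2688) ≈ 74.4°.

74.4°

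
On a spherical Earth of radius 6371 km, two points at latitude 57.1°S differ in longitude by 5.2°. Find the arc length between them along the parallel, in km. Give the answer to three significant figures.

Arc length along a parallel = R cos φ · Δλ (with Δλ in radians).
= 6371 × cos 57.1° × (5.2° × π/180) = 6371 × 0.5432 × 0.09076 ≈ 314 km.

314 km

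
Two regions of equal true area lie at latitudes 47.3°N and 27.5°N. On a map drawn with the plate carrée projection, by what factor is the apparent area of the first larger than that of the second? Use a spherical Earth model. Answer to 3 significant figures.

In the plate carrée (x = Rλ, y = Rφ), meridians are true-scale (h = 1) and parallels are stretched by k = sec φ.
Areal scale at 47.3°: h·k = 1.000 × 1.475 = 1.475.
Areal scale at 27.5°: h·k = 1.000 × 1.127 = 1.127.
Ratio = 1.475/1.127 ≈ 1.31.

1.31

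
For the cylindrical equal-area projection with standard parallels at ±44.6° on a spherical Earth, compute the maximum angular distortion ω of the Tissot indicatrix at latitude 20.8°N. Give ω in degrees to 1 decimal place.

30.8°

For cylindrical equal-area with standard parallel φ₀, h = cos φ / cos φ₀ and k = cos φ₀ / cos φ, so h·k = 1.
At 20.8°: h = 1.313, k = 0.7617; principal scales a = 1.313, b = 0.7617.
sin(ω/2) = (a − b)/(a + b) = 0.5512/2.075 = 0.2657, so ω = 2 arcsin(0.2657) ≈ 30.8°.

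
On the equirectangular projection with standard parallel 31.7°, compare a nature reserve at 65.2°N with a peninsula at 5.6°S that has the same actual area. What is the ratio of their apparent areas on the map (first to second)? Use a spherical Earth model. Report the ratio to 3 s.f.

2.37

With standard parallel φ₀ = 31.7°, the equirectangular projection gives x = Rλ cos φ₀, y = Rφ, so h = 1 and k = cos 31.7° / cos φ.
Areal scale at 65.2°: h·k = 1.000 × 2.028 = 2.028.
Areal scale at 5.6°: h·k = 1.000 × 0.8549 = 0.8549.
Ratio = 2.028/0.8549 ≈ 2.37.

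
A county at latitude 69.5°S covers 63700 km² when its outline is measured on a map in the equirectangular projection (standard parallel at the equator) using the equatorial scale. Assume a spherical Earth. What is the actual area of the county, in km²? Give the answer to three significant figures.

22300 km²

For the equirectangular projection with φ₀ = 0 (plate carrée), h = 1 along meridians and k = sec φ along parallels.
Areal scale = h·k = 1 × sec φ; at 69.5°, h = 1.000, k = 2.855, so h·k = 2.855.
True area = apparent / (areal scale) = 63700 / 2.855 ≈ 22300 km².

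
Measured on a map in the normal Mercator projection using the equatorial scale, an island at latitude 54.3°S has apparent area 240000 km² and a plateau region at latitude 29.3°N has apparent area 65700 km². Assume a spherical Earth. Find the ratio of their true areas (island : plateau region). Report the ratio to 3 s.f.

On Mercator the areal scale is sec²φ, so true area = apparent × cos²φ.
True area of island: 240000 × cos²(54.3°) = 240000 × 0.3405 = 81720 km².
True area of plateau region: 65700 × cos²(29.3°) = 65700 × 0.7605 = 49970 km².
Ratio = 81720 / 49970 ≈ 1.64.

1.64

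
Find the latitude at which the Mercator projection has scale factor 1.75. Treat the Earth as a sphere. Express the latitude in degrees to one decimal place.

55.2°

Mercator scale is k = sec φ = 1/cos φ.
1/cos φ = 1.75  ⇒  cos φ = 0.5714  ⇒  φ = arccos(0.5714) ≈ 55.2°.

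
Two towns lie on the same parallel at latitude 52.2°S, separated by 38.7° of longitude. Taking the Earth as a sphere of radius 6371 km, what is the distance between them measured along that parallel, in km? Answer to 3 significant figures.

2640 km

Arc length along a parallel = R cos φ · Δλ (with Δλ in radians).
= 6371 × cos 52.2° × (38.7° × π/180) = 6371 × 0.6129 × 0.6754 ≈ 2640 km.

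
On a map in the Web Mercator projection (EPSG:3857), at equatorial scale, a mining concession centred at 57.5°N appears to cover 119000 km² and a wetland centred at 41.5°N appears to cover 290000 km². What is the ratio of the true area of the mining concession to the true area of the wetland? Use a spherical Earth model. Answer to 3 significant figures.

Mercator's areal exaggeration is sec²φ; hence true area = (apparent area) · cos²φ.
True area of mining concession: 119000 × cos²(57.5°) = 119000 × 0.2887 = 34350 km².
True area of wetland: 290000 × cos²(41.5°) = 290000 × 0.5609 = 162700 km².
Ratio = 34350 / 162700 ≈ 0.211.

0.211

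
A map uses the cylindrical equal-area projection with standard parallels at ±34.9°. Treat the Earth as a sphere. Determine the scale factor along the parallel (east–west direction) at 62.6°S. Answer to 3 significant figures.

For cylindrical equal-area with standard parallel φ₀, h = cos φ / cos φ₀ and k = cos φ₀ / cos φ, so h·k = 1.
k = cos 34.9° / cos 62.6° = 0.8202/0.4602 = 1.782.

1.78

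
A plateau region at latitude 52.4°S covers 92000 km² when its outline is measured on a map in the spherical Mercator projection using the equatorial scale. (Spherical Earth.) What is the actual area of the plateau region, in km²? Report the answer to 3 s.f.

Mercator is conformal, so the point scale is isotropic: h = k = sec φ = 1/cos φ.
Areal scale = k² = sec²φ = 1/cos²(52.4°) = 1/0.6101² = 2.686.
True area = apparent / (areal scale) = 92000 / 2.686 ≈ 34200 km².

34200 km²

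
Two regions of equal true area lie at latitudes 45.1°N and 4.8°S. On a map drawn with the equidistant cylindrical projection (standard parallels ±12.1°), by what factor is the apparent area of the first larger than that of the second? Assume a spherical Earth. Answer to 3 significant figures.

In the equirectangular projection with standard parallel φ₀ = 12.1° (x = Rλ cos φ₀, y = Rφ), meridians are true-scale (h = 1) and the parallel scale is k = cos φ₀ / cos φ.
Areal scale at 45.1°: h·k = 1.000 × 1.385 = 1.385.
Areal scale at 4.8°: h·k = 1.000 × 0.9812 = 0.9812.
Ratio = 1.385/0.9812 ≈ 1.41.

1.41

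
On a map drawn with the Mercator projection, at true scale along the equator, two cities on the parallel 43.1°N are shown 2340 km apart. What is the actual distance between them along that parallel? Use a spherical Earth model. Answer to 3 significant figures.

Mercator is conformal, so the point scale is isotropic: h = k = sec φ = 1/cos φ.
Along the parallel at 43.1°, map distances are exaggerated by k = sec 43.1° = 1.370.
True distance = 2340 / 1.370 = 2340 × cos 43.1° ≈ 1710 km.

1710 km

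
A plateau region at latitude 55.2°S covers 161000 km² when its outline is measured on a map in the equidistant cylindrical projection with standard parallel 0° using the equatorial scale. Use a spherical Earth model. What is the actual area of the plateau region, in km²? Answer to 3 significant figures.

91900 km²

Plate carrée maps x = Rλ, y = Rφ. The meridian scale is h = 1 and the parallel scale is k = 1/cos φ = sec φ.
Areal scale = h·k = 1 × sec φ; at 55.2°, h = 1.000, k = 1.752, so h·k = 1.752.
True area = apparent / (areal scale) = 161000 / 1.752 ≈ 91900 km².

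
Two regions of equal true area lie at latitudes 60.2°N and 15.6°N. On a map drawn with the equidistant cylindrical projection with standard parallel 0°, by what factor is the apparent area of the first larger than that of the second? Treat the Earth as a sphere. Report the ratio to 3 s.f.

1.94

For the equirectangular projection with φ₀ = 0 (plate carrée), h = 1 along meridians and k = sec φ along parallels.
Areal scale at 60.2°: h·k = 1.000 × 2.012 = 2.012.
Areal scale at 15.6°: h·k = 1.000 × 1.038 = 1.038.
Ratio = 2.012/1.038 ≈ 1.94.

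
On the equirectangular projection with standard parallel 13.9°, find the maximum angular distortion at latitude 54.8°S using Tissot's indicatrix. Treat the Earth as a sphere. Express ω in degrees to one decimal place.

With standard parallel φ₀ = 13.9°, the equirectangular projection gives x = Rλ cos φ₀, y = Rφ, so h = 1 and k = cos 13.9° / cos φ.
At 54.8°: h = 1.000, k = 1.684; principal scales a = 1.684, b = 1.000.
sin(ω/2) = (a − b)/(a + b) = 0.6840/2.684 = 0.2548, so ω = 2 arcsin(0.2548) ≈ 29.5°.

29.5°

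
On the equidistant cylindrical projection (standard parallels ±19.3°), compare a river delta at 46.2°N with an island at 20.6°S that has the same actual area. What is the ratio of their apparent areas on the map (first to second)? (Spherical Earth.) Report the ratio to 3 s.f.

1.35

The equidistant cylindrical projection with φ₀ = 19.3° has h = 1 (meridians true) and k = cos φ₀ / cos φ along parallels.
Areal scale at 46.2°: h·k = 1.000 × 1.364 = 1.364.
Areal scale at 20.6°: h·k = 1.000 × 1.008 = 1.008.
Ratio = 1.364/1.008 ≈ 1.35.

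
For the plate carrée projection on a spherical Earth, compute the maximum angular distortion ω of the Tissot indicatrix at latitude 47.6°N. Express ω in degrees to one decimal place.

22.4°

In the plate carrée (x = Rλ, y = Rφ), meridians are true-scale (h = 1) and parallels are stretched by k = sec φ.
At 47.6°: h = 1.000, k = 1.483; principal scales a = 1.483, b = 1.000.
sin(ω/2) = (a − b)/(a + b) = 0.4830/2.483 = 0.1945, so ω = 2 arcsin(0.1945) ≈ 22.4°.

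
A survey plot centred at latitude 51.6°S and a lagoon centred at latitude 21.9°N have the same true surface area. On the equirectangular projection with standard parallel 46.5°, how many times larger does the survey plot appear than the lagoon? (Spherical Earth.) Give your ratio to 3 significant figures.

The equidistant cylindrical projection with φ₀ = 46.5° has h = 1 (meridians true) and k = cos φ₀ / cos φ along parallels.
Areal scale at 51.6°: h·k = 1.000 × 1.108 = 1.108.
Areal scale at 21.9°: h·k = 1.000 × 0.7419 = 0.7419.
Ratio = 1.108/0.7419 ≈ 1.49.

1.49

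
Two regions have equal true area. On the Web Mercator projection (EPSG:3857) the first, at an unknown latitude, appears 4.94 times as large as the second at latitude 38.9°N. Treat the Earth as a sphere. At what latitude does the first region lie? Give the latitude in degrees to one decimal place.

On Mercator, (apparent₁)/(apparent₂) = sec²φ₁ / sec²φ₂ when true areas are equal.
cos²φ₂ / cos²φ₁ = 4.94  ⇒  cos φ₁ = cos 38.9° / √4.94 = 0.7782/2.223 = 0.3501.
φ₁ = arccos(0.3501) ≈ 69.5°.

69.5°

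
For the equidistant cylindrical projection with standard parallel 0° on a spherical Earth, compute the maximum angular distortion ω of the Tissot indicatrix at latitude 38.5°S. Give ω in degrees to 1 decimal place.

14.0°

In the plate carrée (x = Rλ, y = Rφ), meridians are true-scale (h = 1) and parallels are stretched by k = sec φ.
At 38.5°: h = 1.000, k = 1.278; principal scales a = 1.278, b = 1.000.
sin(ω/2) = (a − b)/(a + b) = 0.2778/2.278 = 0.1220, so ω = 2 arcsin(0.1220) ≈ 14.0°.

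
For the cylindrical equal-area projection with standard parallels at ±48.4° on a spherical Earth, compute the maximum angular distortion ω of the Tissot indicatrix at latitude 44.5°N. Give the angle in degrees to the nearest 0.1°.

For cylindrical equal-area with standard parallel φ₀, h = cos φ / cos φ₀ and k = cos φ₀ / cos φ, so h·k = 1.
At 44.5°: h = 1.074, k = 0.9308; principal scales a = 1.074, b = 0.9308.
sin(ω/2) = (a − b)/(a + b) = 0.1434/2.005 = 0.07154, so ω = 2 arcsin(0.07154) ≈ 8.2°.

8.2°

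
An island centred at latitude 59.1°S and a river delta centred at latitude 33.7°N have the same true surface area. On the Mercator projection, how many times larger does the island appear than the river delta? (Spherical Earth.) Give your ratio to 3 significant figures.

Mercator areal scale is sec²φ.
At 59.1°: sec²(59.1°) = 1/0.5135² = 3.792.
At 33.7°: sec²(33.7°) = 1/0.8320² = 1.445.
Ratio = 3.792/1.445 = cos²(33.7°)/cos²(59.1°) ≈ 2.62.

2.62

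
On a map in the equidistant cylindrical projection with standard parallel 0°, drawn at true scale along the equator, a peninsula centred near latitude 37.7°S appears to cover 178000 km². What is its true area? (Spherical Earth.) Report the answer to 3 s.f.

141000 km²

Plate carrée maps x = Rλ, y = Rφ. The meridian scale is h = 1 and the parallel scale is k = 1/cos φ = sec φ.
Areal scale = h·k = 1 × sec φ; at 37.7°, h = 1.000, k = 1.264, so h·k = 1.264.
True area = apparent / (areal scale) = 178000 / 1.264 ≈ 141000 km².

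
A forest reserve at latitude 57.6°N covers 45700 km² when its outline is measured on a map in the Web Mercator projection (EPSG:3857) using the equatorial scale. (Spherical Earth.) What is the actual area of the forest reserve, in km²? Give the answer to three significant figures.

Mercator is conformal, so the point scale is isotropic: h = k = sec φ = 1/cos φ.
Areal scale = k² = sec²φ = 1/cos²(57.6°) = 1/0.5358² = 3.483.
True area = apparent / (areal scale) = 45700 / 3.483 ≈ 13100 km².

13100 km²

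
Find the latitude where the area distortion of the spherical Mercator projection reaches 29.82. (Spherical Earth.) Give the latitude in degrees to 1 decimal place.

Mercator areal scale is sec²φ.
sec²φ = 29.82  ⇒  cos²φ = 0.03353  ⇒  cos φ = 0.1831.
φ = arccos(0.1831) ≈ 79.4°.

79.4°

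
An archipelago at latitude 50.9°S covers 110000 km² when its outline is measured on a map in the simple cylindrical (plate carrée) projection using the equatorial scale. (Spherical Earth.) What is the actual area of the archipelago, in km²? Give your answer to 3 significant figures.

69400 km²

Plate carrée maps x = Rλ, y = Rφ. The meridian scale is h = 1 and the parallel scale is k = 1/cos φ = sec φ.
Areal scale = h·k = 1 × sec φ; at 50.9°, h = 1.000, k = 1.586, so h·k = 1.586.
True area = apparent / (areal scale) = 110000 / 1.586 ≈ 69400 km².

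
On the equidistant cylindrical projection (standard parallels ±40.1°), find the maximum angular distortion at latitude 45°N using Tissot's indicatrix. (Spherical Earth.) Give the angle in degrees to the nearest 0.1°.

4.5°

The equidistant cylindrical projection with φ₀ = 40.1° has h = 1 (meridians true) and k = cos φ₀ / cos φ along parallels.
At 45°: h = 1.000, k = 1.082; principal scales a = 1.082, b = 1.000.
sin(ω/2) = (a − b)/(a + b) = 0.08176/2.082 = 0.03928, so ω = 2 arcsin(0.03928) ≈ 4.5°.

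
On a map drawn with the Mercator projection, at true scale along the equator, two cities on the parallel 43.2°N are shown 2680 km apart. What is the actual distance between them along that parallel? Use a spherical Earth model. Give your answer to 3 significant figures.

For Mercator, h = k = sec φ (a conformal cylindrical projection has a single point scale, 1/cos φ).
Along the parallel at 43.2°, map distances are exaggerated by k = sec 43.2° = 1.372.
True distance = 2680 / 1.372 = 2680 × cos 43.2° ≈ 1950 km.

1950 km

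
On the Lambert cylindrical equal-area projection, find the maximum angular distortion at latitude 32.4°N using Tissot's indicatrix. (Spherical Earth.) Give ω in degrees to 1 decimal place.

19.3°

The Lambert cylindrical equal-area projection is the cylindrical equal-area projection with its standard parallel at the equator (φ₀ = 0). For cylindrical equal-area with standard parallel φ₀, h = cos φ / cos φ₀ and k = cos φ₀ / cos φ, so h·k = 1.
At 32.4°: h = 0.8443, k = 1.184; principal scales a = 1.184, b = 0.8443.
sin(ω/2) = (a − b)/(a + b) = 0.3400/2.029 = 0.1676, so ω = 2 arcsin(0.1676) ≈ 19.3°.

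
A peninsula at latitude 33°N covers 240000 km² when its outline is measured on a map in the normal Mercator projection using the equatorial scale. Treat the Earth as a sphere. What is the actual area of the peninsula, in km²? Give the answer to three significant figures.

Mercator is conformal, so the point scale is isotropic: h = k = sec φ = 1/cos φ.
Areal scale = k² = sec²φ = 1/cos²(33°) = 1/0.8387² = 1.422.
True area = apparent / (areal scale) = 240000 / 1.422 ≈ 169000 km².

169000 km²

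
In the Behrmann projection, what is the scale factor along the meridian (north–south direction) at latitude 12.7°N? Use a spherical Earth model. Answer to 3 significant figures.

Behrmann is a cylindrical equal-area projection with standard parallels at ±30°. For cylindrical equal-area with standard parallel φ₀, h = cos φ / cos φ₀ and k = cos φ₀ / cos φ, so h·k = 1.
h = cos 12.7° / cos 30° = 0.9755/0.8660 = 1.126.

1.13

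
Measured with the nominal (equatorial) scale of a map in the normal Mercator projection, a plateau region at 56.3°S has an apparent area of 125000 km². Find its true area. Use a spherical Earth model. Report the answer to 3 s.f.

For Mercator, h = k = sec φ (a conformal cylindrical projection has a single point scale, 1/cos φ).
Areal scale = k² = sec²φ = 1/cos²(56.3°) = 1/0.5548² = 3.248.
True area = apparent / (areal scale) = 125000 / 3.248 ≈ 38500 km².

38500 km²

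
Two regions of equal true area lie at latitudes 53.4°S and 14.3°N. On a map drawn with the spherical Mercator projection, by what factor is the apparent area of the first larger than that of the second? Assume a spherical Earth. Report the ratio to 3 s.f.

2.64

Mercator is conformal with k = sec φ, so areal scale = k² = sec²φ.
At 53.4°: sec²(53.4°) = 1/0.5962² = 2.813.
At 14.3°: sec²(14.3°) = 1/0.9690² = 1.065.
Ratio = 2.813/1.065 = cos²(14.3°)/cos²(53.4°) ≈ 2.64.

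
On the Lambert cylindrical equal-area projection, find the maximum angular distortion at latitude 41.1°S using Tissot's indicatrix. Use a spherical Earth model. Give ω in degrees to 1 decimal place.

The Lambert cylindrical equal-area projection is the cylindrical equal-area projection with its standard parallel at the equator (φ₀ = 0). Cylindrical equal-area (φ₀ = 0°): h = cos φ / cos 0° along meridians, k = cos 0° / cos φ along parallels; h·k = 1.
At 41.1°: h = 0.7536, k = 1.327; principal scales a = 1.327, b = 0.7536.
sin(ω/2) = (a − b)/(a + b) = 0.5735/2.081 = 0.2756, so ω = 2 arcsin(0.2756) ≈ 32.0°.

32.0°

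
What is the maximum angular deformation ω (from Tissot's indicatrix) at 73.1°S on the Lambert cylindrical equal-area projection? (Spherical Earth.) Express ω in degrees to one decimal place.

115.2°

The Lambert cylindrical equal-area projection is the cylindrical equal-area projection with its standard parallel at the equator (φ₀ = 0). For cylindrical equal-area with standard parallel φ₀, h = cos φ / cos φ₀ and k = cos φ₀ / cos φ, so h·k = 1.
At 73.1°: h = 0.2907, k = 3.440; principal scales a = 3.440, b = 0.2907.
sin(ω/2) = (a − b)/(a + b) = 3.149/3.731 = 0.8442, so ω = 2 arcsin(0.8442) ≈ 115.2°.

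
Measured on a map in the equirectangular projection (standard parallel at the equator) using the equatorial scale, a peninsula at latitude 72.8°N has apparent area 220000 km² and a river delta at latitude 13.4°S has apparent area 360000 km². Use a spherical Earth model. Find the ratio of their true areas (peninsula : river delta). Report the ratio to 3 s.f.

On the plate carrée, areal scale = h·k = 1 × sec φ, so true area = apparent × cos φ.
True area of peninsula: 220000 × cos(72.8°) = 220000 × 0.2957 = 65060 km².
True area of river delta: 360000 × cos(13.4°) = 360000 × 0.9728 = 350200 km².
Ratio = 65060 / 350200 ≈ 0.186.

0.186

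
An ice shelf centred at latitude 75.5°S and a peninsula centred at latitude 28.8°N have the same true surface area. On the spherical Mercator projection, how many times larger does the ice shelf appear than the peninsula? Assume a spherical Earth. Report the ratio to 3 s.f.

Mercator areal scale is sec²φ.
At 75.5°: sec²(75.5°) = 1/0.2504² = 15.95.
At 28.8°: sec²(28.8°) = 1/0.8763² = 1.302.
Ratio = 15.95/1.302 = cos²(28.8°)/cos²(75.5°) ≈ 12.2.

12.2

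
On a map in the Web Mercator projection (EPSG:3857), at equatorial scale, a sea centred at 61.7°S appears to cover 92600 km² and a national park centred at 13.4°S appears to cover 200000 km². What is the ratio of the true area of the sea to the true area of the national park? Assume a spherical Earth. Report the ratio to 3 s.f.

0.110

On Mercator the areal scale is sec²φ, so true area = apparent × cos²φ.
True area of sea: 92600 × cos²(61.7°) = 92600 × 0.2248 = 20810 km².
True area of national park: 200000 × cos²(13.4°) = 200000 × 0.9463 = 189300 km².
Ratio = 20810 / 189300 ≈ 0.110.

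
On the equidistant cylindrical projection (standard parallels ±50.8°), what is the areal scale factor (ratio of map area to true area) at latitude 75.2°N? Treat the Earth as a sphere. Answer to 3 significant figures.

The equidistant cylindrical projection with φ₀ = 50.8° has h = 1 (meridians true) and k = cos φ₀ / cos φ along parallels.
Areal scale = h·k = 1 × cos φ₀ / cos φ; at 75.2°, h = 1.000, k = 2.474, so h·k = 2.474.

2.47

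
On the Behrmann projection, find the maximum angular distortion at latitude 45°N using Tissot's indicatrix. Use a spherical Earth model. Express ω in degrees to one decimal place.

Behrmann is a cylindrical equal-area projection with standard parallels at ±30°. For cylindrical equal-area with standard parallel φ₀, h = cos φ / cos φ₀ and k = cos φ₀ / cos φ, so h·k = 1.
At 45°: h = 0.8165, k = 1.225; principal scales a = 1.225, b = 0.8165.
sin(ω/2) = (a − b)/(a + b) = 0.4082/2.041 = 0.2000, so ω = 2 arcsin(0.2000) ≈ 23.1°.

23.1°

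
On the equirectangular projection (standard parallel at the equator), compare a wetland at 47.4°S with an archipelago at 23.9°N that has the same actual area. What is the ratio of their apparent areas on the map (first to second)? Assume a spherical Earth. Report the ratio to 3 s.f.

1.35

In the plate carrée (x = Rλ, y = Rφ), meridians are true-scale (h = 1) and parallels are stretched by k = sec φ.
Areal scale at 47.4°: h·k = 1.000 × 1.477 = 1.477.
Areal scale at 23.9°: h·k = 1.000 × 1.094 = 1.094.
Ratio = 1.477/1.094 ≈ 1.35.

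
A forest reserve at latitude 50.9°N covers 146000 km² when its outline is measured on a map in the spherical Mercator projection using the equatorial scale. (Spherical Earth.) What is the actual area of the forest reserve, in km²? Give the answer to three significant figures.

Mercator is conformal, so the point scale is isotropic: h = k = sec φ = 1/cos φ.
Areal scale = k² = sec²φ = 1/cos²(50.9°) = 1/0.6307² = 2.514.
True area = apparent / (areal scale) = 146000 / 2.514 ≈ 58100 km².

58100 km²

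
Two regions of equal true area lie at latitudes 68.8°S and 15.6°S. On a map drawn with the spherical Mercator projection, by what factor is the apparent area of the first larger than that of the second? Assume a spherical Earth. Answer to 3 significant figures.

7.09

Mercator areal scale is sec²φ.
At 68.8°: sec²(68.8°) = 1/0.3616² = 7.647.
At 15.6°: sec²(15.6°) = 1/0.9632² = 1.078.
Ratio = 7.647/1.078 = cos²(15.6°)/cos²(68.8°) ≈ 7.09.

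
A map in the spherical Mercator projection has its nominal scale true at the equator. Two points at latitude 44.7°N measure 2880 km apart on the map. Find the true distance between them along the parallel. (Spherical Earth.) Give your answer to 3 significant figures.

For Mercator, h = k = sec φ (a conformal cylindrical projection has a single point scale, 1/cos φ).
Along the parallel at 44.7°, map distances are exaggerated by k = sec 44.7° = 1.407.
True distance = 2880 / 1.407 = 2880 × cos 44.7° ≈ 2050 km.

2050 km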